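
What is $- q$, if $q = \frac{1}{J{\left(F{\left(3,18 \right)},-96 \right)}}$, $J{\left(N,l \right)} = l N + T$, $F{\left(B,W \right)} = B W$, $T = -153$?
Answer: $\frac{1}{5337} \approx 0.00018737$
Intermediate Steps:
$J{\left(N,l \right)} = -153 + N l$ ($J{\left(N,l \right)} = l N - 153 = N l - 153 = -153 + N l$)
$q = - \frac{1}{5337}$ ($q = \frac{1}{-153 + 3 \cdot 18 \left(-96\right)} = \frac{1}{-153 + 54 \left(-96\right)} = \frac{1}{-153 - 5184} = \frac{1}{-5337} = - \frac{1}{5337} \approx -0.00018737$)
$- q = \left(-1\right) \left(- \frac{1}{5337}\right) = \frac{1}{5337}$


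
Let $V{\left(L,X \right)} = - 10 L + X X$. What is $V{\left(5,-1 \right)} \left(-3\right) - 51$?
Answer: $96$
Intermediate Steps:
$V{\left(L,X \right)} = X^{2} - 10 L$ ($V{\left(L,X \right)} = - 10 L + X^{2} = X^{2} - 10 L$)
$V{\left(5,-1 \right)} \left(-3\right) - 51 = \left(\left(-1\right)^{2} - 50\right) \left(-3\right) - 51 = \left(1 - 50\right) \left(-3\right) - 51 = \left(-49\right) \left(-3\right) - 51 = 147 - 51 = 96$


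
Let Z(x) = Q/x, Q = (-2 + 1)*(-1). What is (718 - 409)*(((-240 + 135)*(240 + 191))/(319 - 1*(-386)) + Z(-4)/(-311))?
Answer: -1159708209/58468 ≈ -19835.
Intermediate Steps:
Q = 1 (Q = -1*(-1) = 1)
Z(x) = 1/x
(718 - 409)*(((-240 + 135)*(240 + 191))/(319 - 1*(-386)) + Z(-4)/(-311)) = (718 - 409)*(((-240 + 135)*(240 + 191))/(319 - 1*(-386)) + 1/(-4*(-311))) = 309*((-105*431)/(319 + 386) - ¼*(-1/311)) = 309*(-45255/705 + 1/1244) = 309*(-45255*1/705 + 1/1244) = 309*(-3017/47 + 1/1244) = 309*(-3753101/58468) = -1159708209/58468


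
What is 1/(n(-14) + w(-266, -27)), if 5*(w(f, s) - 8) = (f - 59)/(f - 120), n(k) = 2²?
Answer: 386/4697 ≈ 0.082180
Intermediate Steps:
n(k) = 4
w(f, s) = 8 + (-59 + f)/(5*(-120 + f)) (w(f, s) = 8 + ((f - 59)/(f - 120))/5 = 8 + ((-59 + f)/(-120 + f))/5 = 8 + (-59 + f)/(5*(-120 + f)))
1/(n(-14) + w(-266, -27)) = 1/(4 + (-4859 + 41*(-266))/(5*(-120 - 266))) = 1/(4 + (⅕)*(-4859 - 10906)/(-386)) = 1/(4 + (⅕)*(-1/386)*(-15765)) = 1/(4 + 3153/386) = 1/(4697/386) = 386/4697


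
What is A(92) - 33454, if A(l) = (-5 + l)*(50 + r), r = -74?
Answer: -35542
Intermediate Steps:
A(l) = 120 - 24*l (A(l) = (-5 + l)*(50 - 74) = (-5 + l)*(-24) = 120 - 24*l)
A(92) - 33454 = (120 - 24*92) - 33454 = (120 - 2208) - 33454 = -2088 - 33454 = -35542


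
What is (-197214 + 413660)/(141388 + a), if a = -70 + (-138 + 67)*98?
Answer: 108223/67180 ≈ 1.6109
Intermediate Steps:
a = -7028 (a = -70 - 71*98 = -70 - 6958 = -7028)
(-197214 + 413660)/(141388 + a) = (-197214 + 413660)/(141388 - 7028) = 216446/134360 = 216446*(1/134360) = 108223/67180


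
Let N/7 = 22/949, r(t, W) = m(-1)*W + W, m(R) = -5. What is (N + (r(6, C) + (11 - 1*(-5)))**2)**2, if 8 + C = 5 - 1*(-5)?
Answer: 3707592100/900601 ≈ 4116.8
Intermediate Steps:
C = 2 (C = -8 + (5 - 1*(-5)) = -8 + (5 + 5) = -8 + 10 = 2)
r(t, W) = -4*W (r(t, W) = -5*W + W = -4*W)
N = 154/949 (N = 7*(22/949) = 154/949 ≈ 0.16228)
(N + (r(6, C) + (11 - 1*(-5)))**2)**2 = (154/949 + (-4*2 + (11 - 1*(-5)))**2)**2 = (154/949 + (-8 + (11 + 5))**2)**2 = (154/949 + (-8 + 16)**2)**2 = (154/949 + 8**2)**2 = (154/949 + 64)**2 = (60890/949)**2 = 3707592100/900601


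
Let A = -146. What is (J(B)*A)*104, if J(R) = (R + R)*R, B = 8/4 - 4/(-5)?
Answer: -5952128/25 ≈ -2.3809e+5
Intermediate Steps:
B = 14/5 (B = 8*(¼) - 4*(-⅕) = 2 + ⅘ = 14/5 ≈ 2.8000)
J(R) = 2*R² (J(R) = (2*R)*R = 2*R²)
(J(B)*A)*104 = ((2*(14/5)²)*(-146))*104 = ((2*(196/25))*(-146))*104 = ((392/25)*(-146))*104 = -57232/25*104 = -5952128/25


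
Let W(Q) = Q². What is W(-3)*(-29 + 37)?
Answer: 72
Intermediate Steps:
W(-3)*(-29 + 37) = (-3)²*(-29 + 37) = 9*8 = 72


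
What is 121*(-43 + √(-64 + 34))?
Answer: -5203 + 121*I*√30 ≈ -5203.0 + 662.74*I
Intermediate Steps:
121*(-43 + √(-64 + 34)) = 121*(-43 + √(-30)) = 121*(-43 + I*√30) = -5203 + 121*I*√30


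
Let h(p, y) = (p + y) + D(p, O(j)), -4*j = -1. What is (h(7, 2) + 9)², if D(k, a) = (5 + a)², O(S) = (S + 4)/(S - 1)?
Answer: 27556/81 ≈ 340.20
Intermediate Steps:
j = ¼ (j = -¼*(-1) = ¼ ≈ 0.25000)
O(S) = (4 + S)/(-1 + S)
h(p, y) = 4/9 + p + y (h(p, y) = (p + y) + (5 + (4 + ¼)/(-1 + ¼))² = (p + y) + (5 + (17/4)/(-¾))² = (p + y) + (5 - 4/3*17/4)² = (p + y) + (5 - 17/3)² = (p + y) + (-⅔)² = (p + y) + 4/9 = 4/9 + p + y)
(h(7, 2) + 9)² = ((4/9 + 7 + 2) + 9)² = (85/9 + 9)² = (166/9)² = 27556/81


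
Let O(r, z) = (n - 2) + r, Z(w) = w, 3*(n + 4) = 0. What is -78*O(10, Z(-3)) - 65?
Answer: -377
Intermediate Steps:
n = -4 (n = -4 + (⅓)*0 = -4 + 0 = -4)
O(r, z) = -6 + r (O(r, z) = (-4 - 2) + r = -6 + r)
-78*O(10, Z(-3)) - 65 = -78*(-6 + 10) - 65 = -78*4 - 65 = -312 - 65 = -377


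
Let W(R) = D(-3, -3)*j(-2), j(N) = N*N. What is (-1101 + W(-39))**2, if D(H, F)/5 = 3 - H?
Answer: 962361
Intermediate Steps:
j(N) = N**2
D(H, F) = 15 - 5*H (D(H, F) = 5*(3 - H) = 15 - 5*H)
W(R) = 120 (W(R) = (15 - 5*(-3))*(-2)**2 = (15 + 15)*4 = 30*4 = 120)
(-1101 + W(-39))**2 = (-1101 + 120)**2 = (-981)**2 = 962361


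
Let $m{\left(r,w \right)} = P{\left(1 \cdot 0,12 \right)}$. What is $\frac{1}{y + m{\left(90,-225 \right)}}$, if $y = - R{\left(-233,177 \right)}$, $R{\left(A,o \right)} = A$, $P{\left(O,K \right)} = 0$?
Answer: $\frac{1}{233} \approx 0.0042918$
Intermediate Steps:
$m{\left(r,w \right)} = 0$
$y = 233$ ($y = \left(-1\right) \left(-233\right) = 233$)
$\frac{1}{y + m{\left(90,-225 \right)}} = \frac{1}{233 + 0} = \frac{1}{233}$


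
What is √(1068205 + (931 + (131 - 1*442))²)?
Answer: 539*√5 ≈ 1205.2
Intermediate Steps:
√(1068205 + (931 + (131 - 1*442))²) = √(1068205 + (931 + (131 - 442))²) = √(1068205 + (931 - 311)²) = √(1068205 + 620²) = √(1068205 + 384400) = √1452605 = 539*√5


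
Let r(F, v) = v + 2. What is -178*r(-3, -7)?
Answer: 890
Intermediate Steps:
r(F, v) = 2 + v
-178*r(-3, -7) = -178*(2 - 7) = -178*(-5) = 890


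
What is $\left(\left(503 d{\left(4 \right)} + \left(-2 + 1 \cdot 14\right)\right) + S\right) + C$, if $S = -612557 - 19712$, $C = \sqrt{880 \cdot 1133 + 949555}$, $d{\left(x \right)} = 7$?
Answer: $-628736 + \sqrt{1946595} \approx -6.2734 \cdot 10^{5}$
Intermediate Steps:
$C = \sqrt{1946595}$ ($C = \sqrt{997040 + 949555} = \sqrt{1946595} \approx 1395.2$)
$S = -632269$
$\left(\left(503 d{\left(4 \right)} + \left(-2 + 1 \cdot 14\right)\right) + S\right) + C = \left(\left(503 \cdot 7 + \left(-2 + 1 \cdot 14\right)\right) - 632269\right) + \sqrt{1946595} = \left(\left(3521 + \left(-2 + 14\right)\right) - 632269\right) + \sqrt{1946595} = \left(\left(3521 + 12\right) - 632269\right) + \sqrt{1946595} = \left(3533 - 632269\right) + \sqrt{1946595} = -628736 + \sqrt{1946595}$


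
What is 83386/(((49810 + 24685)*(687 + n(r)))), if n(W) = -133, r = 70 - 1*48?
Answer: 41693/20635115 ≈ 0.0020205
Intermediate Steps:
r = 22 (r = 70 - 48 = 22)
83386/(((49810 + 24685)*(687 + n(r)))) = 83386/(((49810 + 24685)*(687 - 133))) = 83386/((74495*554)) = 83386/41270230 = 83386*(1/41270230) = 41693/20635115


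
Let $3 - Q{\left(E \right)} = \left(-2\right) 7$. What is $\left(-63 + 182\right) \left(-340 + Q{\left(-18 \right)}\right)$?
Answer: $-38437$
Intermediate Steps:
$Q{\left(E \right)} = 17$ ($Q{\left(E \right)} = 3 - \left(-2\right) 7 = 3 - -14 = 3 + 14 = 17$)
$\left(-63 + 182\right) \left(-340 + Q{\left(-18 \right)}\right) = \left(-63 + 182\right) \left(-340 + 17\right) = 119 \left(-323\right) = -38437$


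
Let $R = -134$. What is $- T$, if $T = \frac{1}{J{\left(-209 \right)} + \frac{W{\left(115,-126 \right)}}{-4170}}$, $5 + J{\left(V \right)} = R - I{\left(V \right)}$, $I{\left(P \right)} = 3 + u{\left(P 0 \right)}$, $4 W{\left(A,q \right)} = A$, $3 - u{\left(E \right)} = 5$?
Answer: $\frac{3336}{467063} \approx 0.0071425$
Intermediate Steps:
$u{\left(E \right)} = -2$ ($u{\left(E \right)} = 3 - 5 = -2$)
$W{\left(A,q \right)} = \frac{A}{4}$
$I{\left(P \right)} = 1$ ($I{\left(P \right)} = 3 - 2 = 1$)
$J{\left(V \right)} = -140$ ($J{\left(V \right)} = -5 - 135 = -140$)
$T = - \frac{3336}{467063}$ ($T = \frac{1}{-140 + \frac{\frac{1}{4} \cdot 115}{-4170}} = \frac{1}{-140 + \frac{115}{4} \left(- \frac{1}{4170}\right)} = \frac{1}{-140 - \frac{23}{3336}} = \frac{1}{- \frac{467063}{3336}} = - \frac{3336}{467063} \approx -0.0071425$)
$- T = \left(-1\right) \left(- \frac{3336}{467063}\right) = \frac{3336}{467063}$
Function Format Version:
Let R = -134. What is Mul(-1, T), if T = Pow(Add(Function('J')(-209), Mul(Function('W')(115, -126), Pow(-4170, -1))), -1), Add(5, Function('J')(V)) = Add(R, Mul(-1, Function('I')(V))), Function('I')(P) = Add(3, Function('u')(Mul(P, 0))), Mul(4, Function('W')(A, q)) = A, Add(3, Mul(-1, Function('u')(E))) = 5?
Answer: Rational(3336, 467063) ≈ 0.0071425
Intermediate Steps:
Function('u')(E) = -2 (Function('u')(E) = Add(3, Mul(-1, 5)) = Add(3, -5) = -2)
Function('W')(A, q) = Mul(Rational(1, 4), A)
Function('I')(P) = 1 (Function('I')(P) = Add(3, -2) = 1)
Function('J')(V) = -140 (Function('J')(V) = Add(-5, Add(-134, Mul(-1, 1))) = Add(-5, Add(-134, -1)) = Add(-5, -135) = -140)
T = Rational(-3336, 467063) (T = Pow(Add(-140, Mul(Mul(Rational(1, 4), 115), Pow(-4170, -1))), -1) = Pow(Add(-140, Mul(Rational(115, 4), Rational(-1, 4170))), -1) = Pow(Add(-140, Rational(-23, 3336)), -1) = Pow(Rational(-467063, 3336), -1) = Rational(-3336, 467063) ≈ -0.0071425)
Mul(-1, T) = Mul(-1, Rational(-3336, 467063)) = Rational(3336, 467063)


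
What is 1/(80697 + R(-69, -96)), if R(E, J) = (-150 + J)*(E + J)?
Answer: 1/121287 ≈ 8.2449e-6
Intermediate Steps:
1/(80697 + R(-69, -96)) = 1/(80697 + ((-96)² - 150*(-69) - 150*(-96) - 69*(-96))) = 1/(80697 + (9216 + 10350 + 14400 + 6624)) = 1/(80697 + 40590) = 1/121287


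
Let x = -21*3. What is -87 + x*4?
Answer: -339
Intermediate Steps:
x = -63
-87 + x*4 = -87 - 63*4 = -87 - 252 = -339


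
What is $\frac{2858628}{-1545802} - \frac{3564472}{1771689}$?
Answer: $- \frac{5287283864618}{1369340199789} \approx -3.8612$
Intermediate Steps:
$\frac{2858628}{-1545802} - \frac{3564472}{1771689} = 2858628 \left(- \frac{1}{1545802}\right) - \frac{3564472}{1771689} = - \frac{1429314}{772901} - \frac{3564472}{1771689} = - \frac{5287283864618}{1369340199789}$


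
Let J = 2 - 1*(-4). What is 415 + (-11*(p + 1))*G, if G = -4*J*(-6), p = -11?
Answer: 16255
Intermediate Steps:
J = 6 (J = 2 + 4 = 6)
G = 144 (G = -4*6*(-6) = -24*(-6) = 144)
415 + (-11*(p + 1))*G = 415 - 11*(-11 + 1)*144 = 415 - 11*(-10)*144 = 415 + 110*144 = 415 + 15840 = 16255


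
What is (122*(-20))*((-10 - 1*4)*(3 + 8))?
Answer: 375760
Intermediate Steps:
(122*(-20))*((-10 - 1*4)*(3 + 8)) = -2440*(-10 - 4)*11 = -(-34160)*11 = -2440*(-154) = 375760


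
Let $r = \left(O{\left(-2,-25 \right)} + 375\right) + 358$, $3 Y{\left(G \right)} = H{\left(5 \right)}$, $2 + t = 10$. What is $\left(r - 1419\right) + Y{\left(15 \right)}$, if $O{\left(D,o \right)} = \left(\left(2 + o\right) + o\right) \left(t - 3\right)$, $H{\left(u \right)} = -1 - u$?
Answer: $-928$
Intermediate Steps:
$t = 8$ ($t = -2 + 10 = 8$)
$Y{\left(G \right)} = -2$ ($Y{\left(G \right)} = \frac{-1 - 5}{3} = \frac{1}{3} \left(-6\right) = -2$)
$O{\left(D,o \right)} = 10 + 10 o$ ($O{\left(D,o \right)} = \left(\left(2 + o\right) + o\right) \left(8 - 3\right) = \left(2 + 2 o\right) 5 = 10 + 10 o$)
$r = 493$ ($r = \left(\left(10 + 10 \left(-25\right)\right) + 375\right) + 358 = \left(\left(10 - 250\right) + 375\right) + 358 = \left(-240 + 375\right) + 358 = 135 + 358 = 493$)
$\left(r - 1419\right) + Y{\left(15 \right)} = \left(493 - 1419\right) - 2 = -926 - 2 = -928$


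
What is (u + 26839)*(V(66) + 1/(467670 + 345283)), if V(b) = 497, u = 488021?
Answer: 208022820360120/812953 ≈ 2.5589e+8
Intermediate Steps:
(u + 26839)*(V(66) + 1/(467670 + 345283)) = (488021 + 26839)*(497 + 1/(467670 + 345283)) = 514860*(497 + 1/812953) = 514860*(404037642/812953) = 208022820360120/812953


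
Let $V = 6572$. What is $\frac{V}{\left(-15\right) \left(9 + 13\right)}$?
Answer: $- \frac{3286}{165} \approx -19.915$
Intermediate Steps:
$\frac{V}{\left(-15\right) \left(9 + 13\right)} = \frac{6572}{\left(-15\right) \left(9 + 13\right)} = \frac{6572}{\left(-15\right) 22} = \frac{6572}{-330} = 6572 \left(- \frac{1}{330}\right) = - \frac{3286}{165}$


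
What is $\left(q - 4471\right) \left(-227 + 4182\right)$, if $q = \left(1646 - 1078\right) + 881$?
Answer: $-11952010$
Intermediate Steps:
$q = 1449$ ($q = 568 + 881 = 1449$)
$\left(q - 4471\right) \left(-227 + 4182\right) = \left(1449 - 4471\right) \left(-227 + 4182\right) = \left(-3022\right) 3955 = -11952010$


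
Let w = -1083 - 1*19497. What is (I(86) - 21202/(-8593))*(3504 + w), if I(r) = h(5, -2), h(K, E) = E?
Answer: -68577216/8593 ≈ -7980.6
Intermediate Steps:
I(r) = -2
w = -20580 (w = -1083 - 19497 = -20580)
(I(86) - 21202/(-8593))*(3504 + w) = (-2 - 21202/(-8593))*(3504 - 20580) = (-2 - 21202*(-1/8593))*(-17076) = (-2 + 21202/8593)*(-17076) = (4016/8593)*(-17076) = -68577216/8593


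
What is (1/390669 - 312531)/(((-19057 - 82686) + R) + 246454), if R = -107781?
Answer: -61048086619/7213703085 ≈ -8.4628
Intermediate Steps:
(1/390669 - 312531)/(((-19057 - 82686) + R) + 246454) = (1/390669 - 312531)/(((-19057 - 82686) - 107781) + 246454) = (1/390669 - 312531)/((-101743 - 107781) + 246454) = -122096173238/(390669*(-209524 + 246454)) = -122096173238/390669/36930 = -122096173238/390669*1/36930 = -61048086619/7213703085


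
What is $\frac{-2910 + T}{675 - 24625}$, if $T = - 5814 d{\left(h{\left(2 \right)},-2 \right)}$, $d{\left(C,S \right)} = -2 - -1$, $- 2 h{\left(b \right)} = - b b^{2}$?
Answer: $- \frac{1452}{11975} \approx -0.12125$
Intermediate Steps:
$h{\left(b \right)} = \frac{b^{3}}{2}$ ($h{\left(b \right)} = - \frac{\left(-1\right) b b^{2}}{2} = - \frac{\left(-1\right) b^{3}}{2} = \frac{b^{3}}{2}$)
$d{\left(C,S \right)} = -1$ ($d{\left(C,S \right)} = -2 + 1 = -1$)
$T = 5814$ ($T = \left(-5814\right) \left(-1\right) = 5814$)
$\frac{-2910 + T}{675 - 24625} = \frac{-2910 + 5814}{675 - 24625} = \frac{2904}{-23950} = 2904 \left(- \frac{1}{23950}\right) = - \frac{1452}{11975}$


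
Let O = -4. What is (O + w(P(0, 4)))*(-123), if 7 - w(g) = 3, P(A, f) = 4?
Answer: 0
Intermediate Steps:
w(g) = 4 (w(g) = 7 - 1*3 = 7 - 3 = 4)
(O + w(P(0, 4)))*(-123) = (-4 + 4)*(-123) = 0*(-123) = 0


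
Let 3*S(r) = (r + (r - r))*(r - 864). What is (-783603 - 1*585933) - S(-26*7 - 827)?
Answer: -5998465/3 ≈ -1.9995e+6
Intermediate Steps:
S(r) = r*(-864 + r)/3 (S(r) = ((r + (r - r))*(r - 864))/3 = ((r + 0)*(-864 + r))/3 = (r*(-864 + r))/3 = r*(-864 + r)/3)
(-783603 - 1*585933) - S(-26*7 - 827) = (-783603 - 1*585933) - (-26*7 - 827)*(-864 + (-26*7 - 827))/3 = (-783603 - 585933) - (-182 - 827)*(-864 + (-182 - 827))/3 = -1369536 - (-1009)*(-864 - 1009)/3 = -1369536 - (-1009)*(-1873)/3 = -1369536 - 1*1889857/3 = -1369536 - 1889857/3 = -5998465/3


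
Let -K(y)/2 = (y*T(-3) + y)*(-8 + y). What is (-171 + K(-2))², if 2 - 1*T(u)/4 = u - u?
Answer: 281961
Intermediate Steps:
T(u) = 8 (T(u) = 8 - 4*(u - u) = 8 - 4*0 = 8 + 0 = 8)
K(y) = -18*y*(-8 + y) (K(y) = -2*(y*8 + y)*(-8 + y) = -2*(8*y + y)*(-8 + y) = -2*9*y*(-8 + y) = -18*y*(-8 + y))
(-171 + K(-2))² = (-171 + 18*(-2)*(8 - 1*(-2)))² = (-171 + 18*(-2)*(8 + 2))² = (-171 + 18*(-2)*10)² = (-171 - 360)² = (-531)² = 281961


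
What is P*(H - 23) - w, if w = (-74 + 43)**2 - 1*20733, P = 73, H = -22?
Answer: 16487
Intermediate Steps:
w = -19772 (w = (-31)**2 - 20733 = 961 - 20733 = -19772)
P*(H - 23) - w = 73*(-22 - 23) - 1*(-19772) = 73*(-45) + 19772 = -3285 + 19772 = 16487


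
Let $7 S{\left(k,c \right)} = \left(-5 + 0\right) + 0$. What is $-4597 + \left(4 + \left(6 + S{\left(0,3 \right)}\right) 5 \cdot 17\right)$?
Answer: $- \frac{29006}{7} \approx -4143.7$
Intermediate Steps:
$S{\left(k,c \right)} = - \frac{5}{7}$ ($S{\left(k,c \right)} = \frac{\left(-5 + 0\right) + 0}{7} = \frac{-5 + 0}{7} = \frac{1}{7} \left(-5\right) = - \frac{5}{7}$)
$-4597 + \left(4 + \left(6 + S{\left(0,3 \right)}\right) 5 \cdot 17\right) = -4597 + \left(4 + \left(6 - \frac{5}{7}\right) 5 \cdot 17\right) = -4597 + \left(4 + \frac{37}{7} \cdot 5 \cdot 17\right) = -4597 + \left(4 + \frac{185}{7} \cdot 17\right) = -4597 + \left(4 + \frac{3145}{7}\right) = -4597 + \frac{3173}{7} = - \frac{29006}{7}$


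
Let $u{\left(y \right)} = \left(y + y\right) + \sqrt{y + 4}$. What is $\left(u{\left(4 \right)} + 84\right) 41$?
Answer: $3772 + 82 \sqrt{2} \approx 3888.0$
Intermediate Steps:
$u{\left(y \right)} = \sqrt{4 + y} + 2 y$ ($u{\left(y \right)} = 2 y + \sqrt{4 + y} = \sqrt{4 + y} + 2 y$)
$\left(u{\left(4 \right)} + 84\right) 41 = \left(\left(\sqrt{4 + 4} + 2 \cdot 4\right) + 84\right) 41 = \left(\left(\sqrt{8} + 8\right) + 84\right) 41 = \left(\left(2 \sqrt{2} + 8\right) + 84\right) 41 = \left(\left(8 + 2 \sqrt{2}\right) + 84\right) 41 = \left(92 + 2 \sqrt{2}\right) 41 = 3772 + 82 \sqrt{2}$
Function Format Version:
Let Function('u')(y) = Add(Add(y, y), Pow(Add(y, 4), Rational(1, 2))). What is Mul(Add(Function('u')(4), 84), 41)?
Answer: Add(3772, Mul(82, Pow(2, Rational(1, 2)))) ≈ 3888.0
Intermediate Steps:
Function('u')(y) = Add(Pow(Add(4, y), Rational(1, 2)), Mul(2, y)) (Function('u')(y) = Add(Mul(2, y), Pow(Add(4, y), Rational(1, 2))) = Add(Pow(Add(4, y), Rational(1, 2)), Mul(2, y)))
Mul(Add(Function('u')(4), 84), 41) = Mul(Add(Add(Pow(Add(4, 4), Rational(1, 2)), Mul(2, 4)), 84), 41) = Mul(Add(Add(Pow(8, Rational(1, 2)), 8), 84), 41) = Mul(Add(Add(Mul(2, Pow(2, Rational(1, 2))), 8), 84), 41) = Mul(Add(Add(8, Mul(2, Pow(2, Rational(1, 2)))), 84), 41) = Mul(Add(92, Mul(2, Pow(2, Rational(1, 2)))), 41) = Add(3772, Mul(82, Pow(2, Rational(1, 2))))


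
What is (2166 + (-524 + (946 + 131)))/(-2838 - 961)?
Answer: -2719/3799 ≈ -0.71571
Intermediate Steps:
(2166 + (-524 + (946 + 131)))/(-2838 - 961) = (2166 + (-524 + 1077))/(-3799) = (2166 + 553)*(-1/3799) = 2719*(-1/3799) = -2719/3799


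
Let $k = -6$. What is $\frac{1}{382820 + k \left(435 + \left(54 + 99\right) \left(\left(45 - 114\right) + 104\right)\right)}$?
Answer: $\frac{1}{348080} \approx 2.8729 \cdot 10^{-6}$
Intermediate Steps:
$\frac{1}{382820 + k \left(435 + \left(54 + 99\right) \left(\left(45 - 114\right) + 104\right)\right)} = \frac{1}{382820 - 6 \left(435 + \left(54 + 99\right) \left(\left(45 - 114\right) + 104\right)\right)} = \frac{1}{382820 - 6 \left(435 + 153 \left(-69 + 104\right)\right)} = \frac{1}{382820 - 6 \left(435 + 153 \cdot 35\right)} = \frac{1}{382820 - 6 \left(435 + 5355\right)} = \frac{1}{382820 - 34740} = \frac{1}{348080}$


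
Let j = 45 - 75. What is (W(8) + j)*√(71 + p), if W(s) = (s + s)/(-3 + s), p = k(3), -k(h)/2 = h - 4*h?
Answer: -134*√89/5 ≈ -252.83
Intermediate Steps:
k(h) = 6*h (k(h) = -2*(h - 4*h) = -(-6)*h = 6*h)
j = -30
p = 18 (p = 6*3 = 18)
W(s) = 2*s/(-3 + s) (W(s) = (2*s)/(-3 + s) = 2*s/(-3 + s))
(W(8) + j)*√(71 + p) = (2*8/(-3 + 8) - 30)*√(71 + 18) = (2*8/5 - 30)*√89 = (2*8*(⅕) - 30)*√89 = (16/5 - 30)*√89 = -134*√89/5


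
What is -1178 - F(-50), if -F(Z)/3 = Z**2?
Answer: 6322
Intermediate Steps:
F(Z) = -3*Z**2
-1178 - F(-50) = -1178 - (-3)*(-50)**2 = -1178 - (-3)*2500 = -1178 - 1*(-7500) = -1178 + 7500 = 6322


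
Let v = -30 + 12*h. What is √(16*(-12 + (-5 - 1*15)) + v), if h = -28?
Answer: I*√878 ≈ 29.631*I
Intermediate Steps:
v = -366 (v = -30 + 12*(-28) = -30 - 336 = -366)
√(16*(-12 + (-5 - 1*15)) + v) = √(16*(-12 + (-5 - 1*15)) - 366) = √(16*(-12 + (-5 - 15)) - 366) = √(16*(-12 - 20) - 366) = √(16*(-32) - 366) = √(-512 - 366) = √(-878) = I*√878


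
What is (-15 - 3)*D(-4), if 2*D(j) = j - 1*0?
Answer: 36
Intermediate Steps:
D(j) = j/2 (D(j) = (j - 1*0)/2 = (j + 0)/2 = j/2)
(-15 - 3)*D(-4) = (-15 - 3)*((½)*(-4)) = -18*(-2) = 36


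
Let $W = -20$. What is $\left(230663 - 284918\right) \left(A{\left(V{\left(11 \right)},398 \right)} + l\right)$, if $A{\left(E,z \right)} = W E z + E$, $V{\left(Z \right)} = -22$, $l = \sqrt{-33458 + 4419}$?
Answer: $-9499941990 - 54255 i \sqrt{29039} \approx -9.4999 \cdot 10^{9} - 9.2455 \cdot 10^{6} i$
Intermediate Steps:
$l = i \sqrt{29039}$ ($l = \sqrt{-29039} = i \sqrt{29039} \approx 170.41 i$)
$A{\left(E,z \right)} = E - 20 E z$ ($A{\left(E,z \right)} = - 20 E z + E = E - 20 E z$)
$\left(230663 - 284918\right) \left(A{\left(V{\left(11 \right)},398 \right)} + l\right) = \left(230663 - 284918\right) \left(- 22 \left(1 - 7960\right) + i \sqrt{29039}\right) = - 54255 \left(- 22 \left(1 - 7960\right) + i \sqrt{29039}\right) = - 54255 \left(\left(-22\right) \left(-7959\right) + i \sqrt{29039}\right) = - 54255 \left(175098 + i \sqrt{29039}\right) = -9499941990 - 54255 i \sqrt{29039}$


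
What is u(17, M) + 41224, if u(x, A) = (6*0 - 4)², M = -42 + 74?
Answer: 41240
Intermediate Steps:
M = 32
u(x, A) = 16 (u(x, A) = (0 - 4)² = (-4)² = 16)
u(17, M) + 41224 = 16 + 41224 = 41240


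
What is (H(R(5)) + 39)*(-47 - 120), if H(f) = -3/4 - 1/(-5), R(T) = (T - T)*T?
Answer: -128423/20 ≈ -6421.1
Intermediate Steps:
R(T) = 0 (R(T) = 0*T = 0)
H(f) = -11/20 (H(f) = -3*1/4 - 1*(-1/5) = -3/4 + 1/5 = -11/20)
(H(R(5)) + 39)*(-47 - 120) = (-11/20 + 39)*(-47 - 120) = (769/20)*(-167) = -128423/20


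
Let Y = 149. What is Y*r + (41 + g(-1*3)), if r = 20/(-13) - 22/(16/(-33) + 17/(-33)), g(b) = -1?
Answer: 40154/13 ≈ 3088.8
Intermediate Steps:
r = 266/13 (r = 20*(-1/13) - 22/(16*(-1/33) + 17*(-1/33)) = -20/13 - 22/(-16/33 - 17/33) = -20/13 - 22/(-1) = -20/13 - 22*(-1) = -20/13 + 22 = 266/13 ≈ 20.462)
Y*r + (41 + g(-1*3)) = 149*(266/13) + (41 - 1) = 39634/13 + 40 = 40154/13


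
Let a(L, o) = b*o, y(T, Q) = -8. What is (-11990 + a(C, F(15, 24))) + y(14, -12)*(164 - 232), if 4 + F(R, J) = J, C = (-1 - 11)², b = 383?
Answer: -3786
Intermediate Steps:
C = 144 (C = (-12)² = 144)
F(R, J) = -4 + J
a(L, o) = 383*o
(-11990 + a(C, F(15, 24))) + y(14, -12)*(164 - 232) = (-11990 + 383*(-4 + 24)) - 8*(164 - 232) = (-11990 + 383*20) - 8*(-68) = (-11990 + 7660) + 544 = -4330 + 544 = -3786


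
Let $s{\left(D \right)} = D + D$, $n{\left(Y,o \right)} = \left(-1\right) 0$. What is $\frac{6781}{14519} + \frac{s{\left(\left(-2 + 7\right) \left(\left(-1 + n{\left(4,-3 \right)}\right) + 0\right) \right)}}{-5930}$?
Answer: $\frac{4035652}{8609767} \approx 0.46873$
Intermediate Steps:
$n{\left(Y,o \right)} = 0$
$s{\left(D \right)} = 2 D$
$\frac{6781}{14519} + \frac{s{\left(\left(-2 + 7\right) \left(\left(-1 + n{\left(4,-3 \right)}\right) + 0\right) \right)}}{-5930} = \frac{6781}{14519} + \frac{2 \left(-2 + 7\right) \left(\left(-1 + 0\right) + 0\right)}{-5930} = 6781 \cdot \frac{1}{14519} + 2 \cdot 5 \left(-1 + 0\right) \left(- \frac{1}{5930}\right) = \frac{6781}{14519} + 2 \cdot 5 \left(-1\right) \left(- \frac{1}{5930}\right) = \frac{6781}{14519} + 2 \left(-5\right) \left(- \frac{1}{5930}\right) = \frac{6781}{14519} - - \frac{1}{593} = \frac{6781}{14519} + \frac{1}{593} = \frac{4035652}{8609767}$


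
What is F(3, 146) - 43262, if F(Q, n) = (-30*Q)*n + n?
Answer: -56256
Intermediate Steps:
F(Q, n) = n - 30*Q*n (F(Q, n) = -30*Q*n + n = n - 30*Q*n)
F(3, 146) - 43262 = 146*(1 - 30*3) - 43262 = 146*(1 - 90) - 43262 = 146*(-89) - 43262 = -12994 - 43262 = -56256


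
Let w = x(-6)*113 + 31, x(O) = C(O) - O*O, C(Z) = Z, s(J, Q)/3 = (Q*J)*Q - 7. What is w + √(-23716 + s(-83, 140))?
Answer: -4715 + I*√4904137 ≈ -4715.0 + 2214.5*I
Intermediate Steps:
s(J, Q) = -21 + 3*J*Q² (s(J, Q) = 3*((Q*J)*Q - 7) = 3*((J*Q)*Q - 7) = 3*(J*Q² - 7) = 3*(-7 + J*Q²) = -21 + 3*J*Q²)
x(O) = O - O² (x(O) = O - O*O = O - O²)
w = -4715 (w = -6*(1 - 1*(-6))*113 + 31 = -6*(1 + 6)*113 + 31 = -6*7*113 + 31 = -42*113 + 31 = -4746 + 31 = -4715)
w + √(-23716 + s(-83, 140)) = -4715 + √(-23716 + (-21 + 3*(-83)*140²)) = -4715 + √(-23716 + (-21 + 3*(-83)*19600)) = -4715 + √(-23716 + (-21 - 4880400)) = -4715 + √(-23716 - 4880421) = -4715 + √(-4904137) = -4715 + I*√4904137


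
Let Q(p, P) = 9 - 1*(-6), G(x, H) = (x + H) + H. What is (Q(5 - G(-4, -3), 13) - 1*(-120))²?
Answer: 18225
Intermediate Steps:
G(x, H) = x + 2*H (G(x, H) = (H + x) + H = x + 2*H)
Q(p, P) = 15 (Q(p, P) = 9 + 6 = 15)
(Q(5 - G(-4, -3), 13) - 1*(-120))² = (15 - 1*(-120))² = (15 + 120)² = 135² = 18225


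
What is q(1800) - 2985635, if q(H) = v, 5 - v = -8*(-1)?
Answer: -2985638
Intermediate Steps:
v = -3 (v = 5 - (-8)*(-1) = 5 - 1*8 = 5 - 8 = -3)
q(H) = -3
q(1800) - 2985635 = -3 - 2985635 = -2985638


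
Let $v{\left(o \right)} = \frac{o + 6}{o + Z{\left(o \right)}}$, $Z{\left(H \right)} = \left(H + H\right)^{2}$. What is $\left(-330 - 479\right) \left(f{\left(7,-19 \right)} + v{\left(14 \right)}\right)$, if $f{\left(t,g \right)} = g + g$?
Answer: $\frac{12257968}{399} \approx 30722.0$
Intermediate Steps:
$Z{\left(H \right)} = 4 H^{2}$ ($Z{\left(H \right)} = \left(2 H\right)^{2} = 4 H^{2}$)
$f{\left(t,g \right)} = 2 g$
$v{\left(o \right)} = \frac{6 + o}{o + 4 o^{2}}$ ($v{\left(o \right)} = \frac{o + 6}{o + 4 o^{2}} = \frac{6 + o}{o + 4 o^{2}}$)
$\left(-330 - 479\right) \left(f{\left(7,-19 \right)} + v{\left(14 \right)}\right) = \left(-330 - 479\right) \left(2 \left(-19\right) + \frac{6 + 14}{14 \left(1 + 4 \cdot 14\right)}\right) = - 809 \left(-38 + \frac{1}{14} \frac{1}{1 + 56} \cdot 20\right) = - 809 \left(-38 + \frac{1}{14} \cdot \frac{1}{57} \cdot 20\right) = - 809 \left(-38 + \frac{10}{399}\right) = \left(-809\right) \left(- \frac{15152}{399}\right) = \frac{12257968}{399}$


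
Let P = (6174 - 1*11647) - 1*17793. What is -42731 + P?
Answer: -65997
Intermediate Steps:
P = -23266 (P = (6174 - 11647) - 17793 = -5473 - 17793 = -23266)
-42731 + P = -42731 - 23266 = -65997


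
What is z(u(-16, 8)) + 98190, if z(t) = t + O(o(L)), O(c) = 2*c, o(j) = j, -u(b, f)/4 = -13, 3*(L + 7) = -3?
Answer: 98226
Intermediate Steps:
L = -8 (L = -7 + (1/3)*(-3) = -7 - 1 = -8)
u(b, f) = 52 (u(b, f) = -4*(-13) = 52)
z(t) = -16 + t (z(t) = t + 2*(-8) = t - 16 = -16 + t)
z(u(-16, 8)) + 98190 = (-16 + 52) + 98190 = 36 + 98190 = 98226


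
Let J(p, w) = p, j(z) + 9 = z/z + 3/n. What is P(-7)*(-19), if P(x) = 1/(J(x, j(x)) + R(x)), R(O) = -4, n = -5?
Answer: 19/11 ≈ 1.7273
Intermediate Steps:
j(z) = -43/5 (j(z) = -9 + (z/z + 3/(-5)) = -9 + (1 + 3*(-⅕)) = -9 + (1 - ⅗) = -9 + ⅖ = -43/5)
P(x) = 1/(-4 + x) (P(x) = 1/(x - 4) = 1/(-4 + x))
P(-7)*(-19) = -19/(-4 - 7) = -19/(-11) = -1/11*(-19) = 19/11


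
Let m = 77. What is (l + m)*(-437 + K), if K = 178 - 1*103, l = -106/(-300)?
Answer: -2100143/75 ≈ -28002.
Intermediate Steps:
l = 53/150 (l = -106*(-1/300) = 53/150 ≈ 0.35333)
K = 75 (K = 178 - 103 = 75)
(l + m)*(-437 + K) = (53/150 + 77)*(-437 + 75) = (11603/150)*(-362) = -2100143/75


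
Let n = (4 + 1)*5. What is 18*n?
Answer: 450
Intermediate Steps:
n = 25 (n = 5*5 = 25)
18*n = 18*25 = 450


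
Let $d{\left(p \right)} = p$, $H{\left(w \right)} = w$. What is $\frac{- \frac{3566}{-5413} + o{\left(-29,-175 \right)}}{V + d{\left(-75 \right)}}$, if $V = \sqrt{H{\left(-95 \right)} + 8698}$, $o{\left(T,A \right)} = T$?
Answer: $- \frac{11505825}{16119914} - \frac{153411 \sqrt{8603}}{16119914} \approx -1.5965$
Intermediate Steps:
$V = \sqrt{8603}$ ($V = \sqrt{-95 + 8698} = \sqrt{8603} \approx 92.752$)
$\frac{- \frac{3566}{-5413} + o{\left(-29,-175 \right)}}{V + d{\left(-75 \right)}} = \frac{- \frac{3566}{-5413} - 29}{\sqrt{8603} - 75} = \frac{\left(-3566\right) \left(- \frac{1}{5413}\right) - 29}{-75 + \sqrt{8603}} = \frac{\frac{3566}{5413} - 29}{-75 + \sqrt{8603}} = - \frac{153411}{5413 \left(-75 + \sqrt{8603}\right)}$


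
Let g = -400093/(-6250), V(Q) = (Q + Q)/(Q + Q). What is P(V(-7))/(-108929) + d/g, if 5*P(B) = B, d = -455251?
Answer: -1549688630993843/217908651985 ≈ -7111.6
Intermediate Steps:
V(Q) = 1 (V(Q) = (2*Q)/((2*Q)) = (2*Q)*(1/(2*Q)) = 1)
P(B) = B/5
g = 400093/6250 (g = -400093*(-1/6250) = 400093/6250 ≈ 64.015)
P(V(-7))/(-108929) + d/g = ((⅕)*1)/(-108929) - 455251/400093/6250 = (⅕)*(-1/108929) - 455251*6250/400093 = -1/544645 - 2845318750/400093 = -1549688630993843/217908651985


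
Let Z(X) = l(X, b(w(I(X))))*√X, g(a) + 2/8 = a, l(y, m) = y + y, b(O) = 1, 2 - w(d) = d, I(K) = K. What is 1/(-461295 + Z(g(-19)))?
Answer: -7380720/3404689688933 + 308*I*√77/3404689688933 ≈ -2.1678e-6 + 7.9381e-10*I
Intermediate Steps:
w(d) = 2 - d
l(y, m) = 2*y
g(a) = -¼ + a
Z(X) = 2*X^(3/2) (Z(X) = (2*X)*√X = 2*X^(3/2))
1/(-461295 + Z(g(-19))) = 1/(-461295 + 2*(-¼ - 19)^(3/2)) = 1/(-461295 + 2*(-77/4)^(3/2)) = 1/(-461295 + 2*(-77*I*√77/8)) = 1/(-461295 - 77*I*√77/4)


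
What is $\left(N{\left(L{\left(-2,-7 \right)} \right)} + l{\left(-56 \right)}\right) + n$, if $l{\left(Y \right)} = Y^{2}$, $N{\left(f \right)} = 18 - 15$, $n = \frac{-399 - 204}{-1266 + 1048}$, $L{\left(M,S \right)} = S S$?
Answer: $\frac{684905}{218} \approx 3141.8$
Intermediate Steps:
$L{\left(M,S \right)} = S^{2}$
$n = \frac{603}{218}$ ($n = - \frac{603}{-218} = \left(-603\right) \left(- \frac{1}{218}\right) = \frac{603}{218} \approx 2.7661$)
$N{\left(f \right)} = 3$
$\left(N{\left(L{\left(-2,-7 \right)} \right)} + l{\left(-56 \right)}\right) + n = \left(3 + \left(-56\right)^{2}\right) + \frac{603}{218} = \left(3 + 3136\right) + \frac{603}{218} = 3139 + \frac{603}{218} = \frac{684905}{218}$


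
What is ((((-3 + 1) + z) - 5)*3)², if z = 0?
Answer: 441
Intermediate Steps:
((((-3 + 1) + z) - 5)*3)² = ((((-3 + 1) + 0) - 5)*3)² = (((-2 + 0) - 5)*3)² = ((-2 - 5)*3)² = (-7*3)² = (-21)² = 441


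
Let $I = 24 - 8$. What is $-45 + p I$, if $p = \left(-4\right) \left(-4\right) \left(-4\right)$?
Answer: $-1069$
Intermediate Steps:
$I = 16$
$p = -64$ ($p = 16 \left(-4\right) = -64$)
$-45 + p I = -45 - 1024 = -1069$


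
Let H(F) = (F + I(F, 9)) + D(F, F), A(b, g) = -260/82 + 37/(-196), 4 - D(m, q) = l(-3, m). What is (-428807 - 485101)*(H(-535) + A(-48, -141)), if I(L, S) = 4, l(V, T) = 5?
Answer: 982942097073/2009 ≈ 4.8927e+8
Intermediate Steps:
D(m, q) = -1 (D(m, q) = 4 - 1*5 = 4 - 5 = -1)
A(b, g) = -26997/8036 (A(b, g) = -260*1/82 + 37*(-1/196) = -130/41 - 37/196 = -26997/8036)
H(F) = 3 + F (H(F) = (F + 4) - 1 = (4 + F) - 1 = 3 + F)
(-428807 - 485101)*(H(-535) + A(-48, -141)) = (-428807 - 485101)*((3 - 535) - 26997/8036) = -913908*(-532 - 26997/8036) = -913908*(-4302149/8036) = 982942097073/2009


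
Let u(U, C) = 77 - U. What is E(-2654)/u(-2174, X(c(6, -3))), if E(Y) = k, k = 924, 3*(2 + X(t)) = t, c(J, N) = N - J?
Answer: 924/2251 ≈ 0.41048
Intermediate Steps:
X(t) = -2 + t/3
E(Y) = 924
E(-2654)/u(-2174, X(c(6, -3))) = 924/(77 - 1*(-2174)) = 924/(77 + 2174) = 924/2251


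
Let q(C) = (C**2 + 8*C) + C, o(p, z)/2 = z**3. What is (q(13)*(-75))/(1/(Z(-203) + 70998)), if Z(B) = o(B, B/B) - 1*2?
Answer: -1522907100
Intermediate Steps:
o(p, z) = 2*z**3
Z(B) = 0 (Z(B) = 2*(B/B)**3 - 1*2 = 2*1**3 - 2 = 2*1 - 2 = 2 - 2 = 0)
q(C) = C**2 + 9*C
(q(13)*(-75))/(1/(Z(-203) + 70998)) = ((13*(9 + 13))*(-75))/(1/(0 + 70998)) = ((13*22)*(-75))/(1/70998) = (286*(-75))/(1/70998) = -21450*70998 = -1522907100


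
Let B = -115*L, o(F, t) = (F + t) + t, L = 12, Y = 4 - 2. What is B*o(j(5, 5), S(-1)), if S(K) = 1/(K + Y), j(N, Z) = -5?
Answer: 4140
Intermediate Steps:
Y = 2
S(K) = 1/(2 + K) (S(K) = 1/(K + 2) = 1/(2 + K))
o(F, t) = F + 2*t
B = -1380 (B = -115*12 = -1380)
B*o(j(5, 5), S(-1)) = -1380*(-5 + 2/(2 - 1)) = -1380*(-5 + 2/1) = -1380*(-5 + 2*1) = -1380*(-5 + 2) = -1380*(-3) = 4140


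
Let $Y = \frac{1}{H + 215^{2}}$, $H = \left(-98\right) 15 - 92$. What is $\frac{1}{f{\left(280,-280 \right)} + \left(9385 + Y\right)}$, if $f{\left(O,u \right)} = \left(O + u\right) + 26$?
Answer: $\frac{44663}{420323494} \approx 0.00010626$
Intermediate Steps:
$H = -1562$ ($H = -1470 - 92 = -1562$)
$f{\left(O,u \right)} = 26 + O + u$
$Y = \frac{1}{44663}$ ($Y = \frac{1}{-1562 + 215^{2}} = \frac{1}{-1562 + 46225} = \frac{1}{44663} \approx 2.239 \cdot 10^{-5}$)
$\frac{1}{f{\left(280,-280 \right)} + \left(9385 + Y\right)} = \frac{1}{\left(26 + 280 - 280\right) + \left(9385 + \frac{1}{44663}\right)} = \frac{1}{26 + \frac{419162256}{44663}} = \frac{1}{\frac{420323494}{44663}} = \frac{44663}{420323494}$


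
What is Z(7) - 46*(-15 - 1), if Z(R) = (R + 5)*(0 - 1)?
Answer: 724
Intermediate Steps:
Z(R) = -5 - R (Z(R) = (5 + R)*(-1) = -5 - R)
Z(7) - 46*(-15 - 1) = (-5 - 1*7) - 46*(-15 - 1) = (-5 - 7) - 46*(-16) = -12 + 736 = 724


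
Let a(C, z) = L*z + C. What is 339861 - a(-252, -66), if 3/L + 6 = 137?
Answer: 44555001/131 ≈ 3.4011e+5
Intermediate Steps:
L = 3/131 (L = 3/(-6 + 137) = 3/131 ≈ 0.022901)
a(C, z) = C + 3*z/131 (a(C, z) = 3*z/131 + C = C + 3*z/131)
339861 - a(-252, -66) = 339861 - (-252 + (3/131)*(-66)) = 339861 - (-252 - 198/131) = 339861 - 1*(-33210/131) = 339861 + 33210/131 = 44555001/131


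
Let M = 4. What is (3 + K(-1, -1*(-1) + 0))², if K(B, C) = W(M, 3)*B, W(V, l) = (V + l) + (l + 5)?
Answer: 144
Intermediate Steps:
W(V, l) = 5 + V + 2*l (W(V, l) = (V + l) + (5 + l) = 5 + V + 2*l)
K(B, C) = 15*B (K(B, C) = (5 + 4 + 2*3)*B = (5 + 4 + 6)*B = 15*B)
(3 + K(-1, -1*(-1) + 0))² = (3 + 15*(-1))² = (3 - 15)² = (-12)² = 144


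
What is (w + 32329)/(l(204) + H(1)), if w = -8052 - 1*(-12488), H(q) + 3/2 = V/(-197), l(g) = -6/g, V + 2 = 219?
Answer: -13680665/979 ≈ -13974.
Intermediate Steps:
V = 217 (V = -2 + 219 = 217)
H(q) = -1025/394 (H(q) = -3/2 + 217/(-197) = -3/2 + 217*(-1/197) = -3/2 - 217/197 = -1025/394)
w = 4436 (w = -8052 + 12488 = 4436)
(w + 32329)/(l(204) + H(1)) = (4436 + 32329)/(-6/204 - 1025/394) = 36765/(-6*1/204 - 1025/394) = 36765/(-1/34 - 1025/394) = 36765/(-8811/3349) = 36765*(-3349/8811) = -13680665/979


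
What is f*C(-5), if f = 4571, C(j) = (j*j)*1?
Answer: 114275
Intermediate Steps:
C(j) = j**2 (C(j) = j**2*1 = j**2)
f*C(-5) = 4571*(-5)**2 = 4571*25 = 114275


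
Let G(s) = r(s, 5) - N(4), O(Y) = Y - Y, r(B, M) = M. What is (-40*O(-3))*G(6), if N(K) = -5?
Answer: 0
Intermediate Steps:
O(Y) = 0
G(s) = 10 (G(s) = 5 - 1*(-5) = 5 + 5 = 10)
(-40*O(-3))*G(6) = -40*0*10 = 0*10 = 0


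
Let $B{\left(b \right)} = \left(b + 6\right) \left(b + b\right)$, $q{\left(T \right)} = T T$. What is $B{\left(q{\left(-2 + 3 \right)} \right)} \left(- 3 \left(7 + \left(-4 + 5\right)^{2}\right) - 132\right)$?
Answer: $-2184$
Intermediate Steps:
$q{\left(T \right)} = T^{2}$
$B{\left(b \right)} = 2 b \left(6 + b\right)$ ($B{\left(b \right)} = \left(6 + b\right) 2 b = 2 b \left(6 + b\right)$)
$B{\left(q{\left(-2 + 3 \right)} \right)} \left(- 3 \left(7 + \left(-4 + 5\right)^{2}\right) - 132\right) = 2 \left(-2 + 3\right)^{2} \left(6 + \left(-2 + 3\right)^{2}\right) \left(- 3 \left(7 + \left(-4 + 5\right)^{2}\right) - 132\right) = 2 \cdot 1^{2} \left(6 + 1^{2}\right) \left(- 3 \left(7 + 1^{2}\right) - 132\right) = 2 \cdot 1 \left(6 + 1\right) \left(- 3 \left(7 + 1\right) - 132\right) = 2 \cdot 1 \cdot 7 \left(\left(-3\right) 8 - 132\right) = 14 \left(-24 - 132\right) = 14 \left(-156\right) = -2184$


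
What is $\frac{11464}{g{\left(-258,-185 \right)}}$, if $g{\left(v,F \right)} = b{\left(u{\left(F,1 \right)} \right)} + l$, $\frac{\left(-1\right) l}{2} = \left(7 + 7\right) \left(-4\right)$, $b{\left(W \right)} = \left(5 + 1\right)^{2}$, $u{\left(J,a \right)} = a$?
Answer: $\frac{2866}{37} \approx 77.459$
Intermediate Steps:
$b{\left(W \right)} = 36$ ($b{\left(W \right)} = 6^{2} = 36$)
$l = 112$ ($l = - 2 \left(7 + 7\right) \left(-4\right) = - 2 \cdot 14 \left(-4\right) = \left(-2\right) \left(-56\right) = 112$)
$g{\left(v,F \right)} = 148$ ($g{\left(v,F \right)} = 36 + 112 = 148$)
$\frac{11464}{g{\left(-258,-185 \right)}} = \frac{11464}{148} = 11464 \cdot \frac{1}{148} = \frac{2866}{37}$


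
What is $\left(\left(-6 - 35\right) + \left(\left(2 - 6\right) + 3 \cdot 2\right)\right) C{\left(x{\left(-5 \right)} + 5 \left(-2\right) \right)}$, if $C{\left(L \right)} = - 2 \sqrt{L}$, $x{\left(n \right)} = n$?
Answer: $78 i \sqrt{15} \approx 302.09 i$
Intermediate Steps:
$\left(\left(-6 - 35\right) + \left(\left(2 - 6\right) + 3 \cdot 2\right)\right) C{\left(x{\left(-5 \right)} + 5 \left(-2\right) \right)} = \left(\left(-6 - 35\right) + \left(\left(2 - 6\right) + 3 \cdot 2\right)\right) \left(- 2 \sqrt{-5 + 5 \left(-2\right)}\right) = \left(\left(-6 - 35\right) + \left(\left(2 - 6\right) + 6\right)\right) \left(- 2 \sqrt{-5 - 10}\right) = \left(-41 + \left(-4 + 6\right)\right) \left(- 2 \sqrt{-15}\right) = \left(-41 + 2\right) \left(- 2 i \sqrt{15}\right) = - 39 \left(- 2 i \sqrt{15}\right) = 78 i \sqrt{15}$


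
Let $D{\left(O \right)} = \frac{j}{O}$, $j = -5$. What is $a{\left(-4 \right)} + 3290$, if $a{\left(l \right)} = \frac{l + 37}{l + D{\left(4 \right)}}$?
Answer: $\frac{22986}{7} \approx 3283.7$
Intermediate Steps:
$D{\left(O \right)} = - \frac{5}{O}$
$a{\left(l \right)} = \frac{37 + l}{- \frac{5}{4} + l}$ ($a{\left(l \right)} = \frac{l + 37}{l - \frac{5}{4}} = \frac{37 + l}{l - \frac{5}{4}} = \frac{37 + l}{- \frac{5}{4} + l}$)
$a{\left(-4 \right)} + 3290 = \frac{4 \left(37 - 4\right)}{-5 + 4 \left(-4\right)} + 3290 = 4 \frac{1}{-5 - 16} \cdot 33 + 3290 = 4 \frac{1}{-21} \cdot 33 + 3290 = 4 \left(- \frac{1}{21}\right) 33 + 3290 = - \frac{44}{7} + 3290 = \frac{22986}{7}$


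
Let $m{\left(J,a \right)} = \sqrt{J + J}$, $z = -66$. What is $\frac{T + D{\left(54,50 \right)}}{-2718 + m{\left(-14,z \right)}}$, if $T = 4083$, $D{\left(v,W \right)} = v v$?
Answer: $- \frac{9511641}{3693776} - \frac{6999 i \sqrt{7}}{3693776} \approx -2.575 - 0.0050132 i$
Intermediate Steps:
$D{\left(v,W \right)} = v^{2}$
$m{\left(J,a \right)} = \sqrt{2} \sqrt{J}$ ($m{\left(J,a \right)} = \sqrt{2 J} = \sqrt{2} \sqrt{J}$)
$\frac{T + D{\left(54,50 \right)}}{-2718 + m{\left(-14,z \right)}} = \frac{4083 + 54^{2}}{-2718 + \sqrt{2} \sqrt{-14}} = \frac{4083 + 2916}{-2718 + \sqrt{2} i \sqrt{14}} = \frac{6999}{-2718 + 2 i \sqrt{7}}$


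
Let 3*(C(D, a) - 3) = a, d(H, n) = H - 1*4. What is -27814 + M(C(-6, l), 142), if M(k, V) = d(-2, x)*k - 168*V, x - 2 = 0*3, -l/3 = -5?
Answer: -51718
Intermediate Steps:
l = 15 (l = -3*(-5) = 15)
x = 2 (x = 2 + 0*3 = 2 + 0 = 2)
d(H, n) = -4 + H (d(H, n) = H - 4 = -4 + H)
C(D, a) = 3 + a/3
M(k, V) = -168*V - 6*k (M(k, V) = (-4 - 2)*k - 168*V = -6*k - 168*V = -168*V - 6*k)
-27814 + M(C(-6, l), 142) = -27814 + (-168*142 - 6*(3 + (1/3)*15)) = -27814 + (-23856 - 6*(3 + 5)) = -27814 + (-23856 - 6*8) = -27814 + (-23856 - 48) = -27814 - 23904 = -51718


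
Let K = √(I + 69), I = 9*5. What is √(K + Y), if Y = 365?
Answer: √(365 + √114) ≈ 19.382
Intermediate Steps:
I = 45
K = √114 (K = √(45 + 69) = √114 ≈ 10.677)
√(K + Y) = √(√114 + 365) = √(365 + √114)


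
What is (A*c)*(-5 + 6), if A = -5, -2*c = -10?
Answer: -25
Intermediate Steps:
c = 5 (c = -½*(-10) = 5)
(A*c)*(-5 + 6) = (-5*5)*(-5 + 6) = -25*1 = -25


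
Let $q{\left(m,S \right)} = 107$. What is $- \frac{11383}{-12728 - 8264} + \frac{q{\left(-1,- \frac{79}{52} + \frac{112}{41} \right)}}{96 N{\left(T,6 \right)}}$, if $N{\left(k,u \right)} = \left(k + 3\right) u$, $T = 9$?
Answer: $\frac{316115}{566784} \approx 0.55773$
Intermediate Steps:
$N{\left(k,u \right)} = u \left(3 + k\right)$ ($N{\left(k,u \right)} = \left(3 + k\right) u = u \left(3 + k\right)$)
$- \frac{11383}{-12728 - 8264} + \frac{q{\left(-1,- \frac{79}{52} + \frac{112}{41} \right)}}{96 N{\left(T,6 \right)}} = - \frac{11383}{-12728 - 8264} + \frac{107}{96 \cdot 6 \left(3 + 9\right)} = - \frac{11383}{-20992} + \frac{107}{96 \cdot 6 \cdot 12} = \left(-11383\right) \left(- \frac{1}{20992}\right) + \frac{107}{96 \cdot 72} = \frac{11383}{20992} + \frac{107}{6912} = \frac{316115}{566784}$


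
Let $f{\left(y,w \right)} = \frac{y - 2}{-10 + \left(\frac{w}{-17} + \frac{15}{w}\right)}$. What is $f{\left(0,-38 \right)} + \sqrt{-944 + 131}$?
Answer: $\frac{1292}{5271} + i \sqrt{813} \approx 0.24511 + 28.513 i$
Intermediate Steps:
$f{\left(y,w \right)} = \frac{-2 + y}{-10 + \frac{15}{w} - \frac{w}{17}}$ ($f{\left(y,w \right)} = \frac{-2 + y}{-10 + \left(w \left(- \frac{1}{17}\right) + \frac{15}{w}\right)} = \frac{-2 + y}{-10 - \left(- \frac{15}{w} + \frac{w}{17}\right)} = \frac{-2 + y}{-10 + \frac{15}{w} - \frac{w}{17}}$)
$f{\left(0,-38 \right)} + \sqrt{-944 + 131} = 17 \left(-38\right) \frac{1}{-255 + \left(-38\right)^{2} + 170 \left(-38\right)} \left(2 - 0\right) + \sqrt{-944 + 131} = 17 \left(-38\right) \frac{1}{-255 + 1444 - 6460} \left(2 + 0\right) + \sqrt{-813} = 17 \left(-38\right) \frac{1}{-5271} \cdot 2 + i \sqrt{813} = 17 \left(-38\right) \left(- \frac{1}{5271}\right) 2 + i \sqrt{813} = \frac{1292}{5271} + i \sqrt{813}$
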